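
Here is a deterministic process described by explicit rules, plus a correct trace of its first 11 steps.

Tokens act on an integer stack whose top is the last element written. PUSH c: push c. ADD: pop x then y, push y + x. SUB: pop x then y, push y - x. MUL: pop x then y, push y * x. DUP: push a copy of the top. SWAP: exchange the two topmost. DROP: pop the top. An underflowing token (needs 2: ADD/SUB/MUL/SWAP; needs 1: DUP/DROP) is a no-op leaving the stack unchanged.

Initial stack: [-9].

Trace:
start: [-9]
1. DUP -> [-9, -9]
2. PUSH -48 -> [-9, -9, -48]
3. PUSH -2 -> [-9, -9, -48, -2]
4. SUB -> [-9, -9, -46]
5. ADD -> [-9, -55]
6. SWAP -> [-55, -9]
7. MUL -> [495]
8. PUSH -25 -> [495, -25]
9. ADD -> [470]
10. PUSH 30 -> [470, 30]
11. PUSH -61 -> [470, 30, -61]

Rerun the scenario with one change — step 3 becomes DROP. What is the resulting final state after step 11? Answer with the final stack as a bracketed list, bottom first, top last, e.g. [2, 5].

[-25, 30, -61]

(re-executing from step 3 with the substitution; state before step 3: [-9, -9, -48])
3. DROP -> [-9, -9]
4. SUB -> [0]
5. ADD -> [0]
6. SWAP -> [0]
7. MUL -> [0]
8. PUSH -25 -> [0, -25]
9. ADD -> [-25]
10. PUSH 30 -> [-25, 30]
11. PUSH -61 -> [-25, 30, -61]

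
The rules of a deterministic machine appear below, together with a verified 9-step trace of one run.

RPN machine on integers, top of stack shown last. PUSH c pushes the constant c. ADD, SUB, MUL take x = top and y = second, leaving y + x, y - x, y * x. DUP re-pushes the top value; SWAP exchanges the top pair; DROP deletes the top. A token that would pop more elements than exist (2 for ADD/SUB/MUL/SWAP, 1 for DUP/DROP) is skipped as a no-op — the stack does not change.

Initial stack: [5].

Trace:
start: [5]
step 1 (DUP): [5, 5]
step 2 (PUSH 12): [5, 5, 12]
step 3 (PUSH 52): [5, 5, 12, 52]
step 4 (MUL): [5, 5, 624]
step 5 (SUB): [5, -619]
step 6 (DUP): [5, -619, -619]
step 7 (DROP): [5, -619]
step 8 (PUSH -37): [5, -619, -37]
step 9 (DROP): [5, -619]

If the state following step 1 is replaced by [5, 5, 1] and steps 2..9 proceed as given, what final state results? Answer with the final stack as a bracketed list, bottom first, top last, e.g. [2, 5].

[5, 5, -623]

state after step 1 := [5, 5, 1]
step 2 (PUSH 12): [5, 5, 1, 12]
step 3 (PUSH 52): [5, 5, 1, 12, 52]
step 4 (MUL): [5, 5, 1, 624]
step 5 (SUB): [5, 5, -623]
step 6 (DUP): [5, 5, -623, -623]
step 7 (DROP): [5, 5, -623]
step 8 (PUSH -37): [5, 5, -623, -37]
step 9 (DROP): [5, 5, -623]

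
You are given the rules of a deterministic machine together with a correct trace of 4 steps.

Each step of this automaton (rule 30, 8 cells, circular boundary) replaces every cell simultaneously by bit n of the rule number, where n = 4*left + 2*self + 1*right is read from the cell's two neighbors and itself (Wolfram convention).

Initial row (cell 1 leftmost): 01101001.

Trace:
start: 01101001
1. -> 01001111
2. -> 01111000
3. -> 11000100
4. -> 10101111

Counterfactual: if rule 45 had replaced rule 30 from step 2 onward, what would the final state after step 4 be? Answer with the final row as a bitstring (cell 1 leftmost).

10101111

(re-executing steps 2..4 under rule 45; state before step 2: 01001111)
2. -> 11001000
3. -> 10001010
4. -> 10101111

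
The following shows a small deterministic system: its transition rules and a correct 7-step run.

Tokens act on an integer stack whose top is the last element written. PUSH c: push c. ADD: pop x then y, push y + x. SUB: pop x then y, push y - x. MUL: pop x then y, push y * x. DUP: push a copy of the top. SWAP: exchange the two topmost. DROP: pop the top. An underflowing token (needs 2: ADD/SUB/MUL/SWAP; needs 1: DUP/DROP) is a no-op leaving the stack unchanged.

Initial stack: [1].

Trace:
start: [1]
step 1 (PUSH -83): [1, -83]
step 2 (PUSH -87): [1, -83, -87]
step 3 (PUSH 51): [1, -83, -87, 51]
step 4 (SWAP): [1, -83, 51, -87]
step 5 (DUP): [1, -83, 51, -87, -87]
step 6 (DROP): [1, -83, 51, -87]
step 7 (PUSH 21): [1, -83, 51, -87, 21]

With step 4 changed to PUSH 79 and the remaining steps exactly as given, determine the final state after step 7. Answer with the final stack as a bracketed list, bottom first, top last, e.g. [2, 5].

(re-executing from step 4 with the substitution; state before step 4: [1, -83, -87, 51])
step 4 (PUSH 79): [1, -83, -87, 51, 79]
step 5 (DUP): [1, -83, -87, 51, 79, 79]
step 6 (DROP): [1, -83, -87, 51, 79]
step 7 (PUSH 21): [1, -83, -87, 51, 79, 21]

[1, -83, -87, 51, 79, 21]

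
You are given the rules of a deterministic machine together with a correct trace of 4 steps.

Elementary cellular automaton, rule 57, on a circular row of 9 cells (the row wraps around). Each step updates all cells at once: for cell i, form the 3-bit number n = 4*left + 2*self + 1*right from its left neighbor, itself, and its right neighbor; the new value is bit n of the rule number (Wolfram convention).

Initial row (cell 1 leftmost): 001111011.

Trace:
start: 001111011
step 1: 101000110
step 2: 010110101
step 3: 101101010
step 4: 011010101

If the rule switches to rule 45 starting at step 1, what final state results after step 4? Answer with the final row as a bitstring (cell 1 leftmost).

100000000

(re-executing steps 1..4 under rule 45; state before step 1: 001111011)
step 1: 001000110
step 2: 101010100
step 3: 111111100
step 4: 100000000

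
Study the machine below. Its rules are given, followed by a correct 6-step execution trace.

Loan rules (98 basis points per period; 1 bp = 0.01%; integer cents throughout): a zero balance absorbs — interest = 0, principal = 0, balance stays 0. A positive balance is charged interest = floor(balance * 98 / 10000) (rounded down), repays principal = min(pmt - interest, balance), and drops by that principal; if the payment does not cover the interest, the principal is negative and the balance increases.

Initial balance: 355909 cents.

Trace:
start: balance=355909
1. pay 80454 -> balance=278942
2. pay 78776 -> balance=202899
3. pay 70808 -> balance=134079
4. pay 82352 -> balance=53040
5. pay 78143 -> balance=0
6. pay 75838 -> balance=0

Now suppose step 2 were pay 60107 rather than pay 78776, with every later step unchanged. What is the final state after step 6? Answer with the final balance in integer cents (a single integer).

0

(re-executing from step 2 with the substitution; state before step 2: balance=278942)
2. pay 60107 -> balance=221568
3. pay 70808 -> balance=152931
4. pay 82352 -> balance=72077
5. pay 78143 -> balance=0
6. pay 75838 -> balance=0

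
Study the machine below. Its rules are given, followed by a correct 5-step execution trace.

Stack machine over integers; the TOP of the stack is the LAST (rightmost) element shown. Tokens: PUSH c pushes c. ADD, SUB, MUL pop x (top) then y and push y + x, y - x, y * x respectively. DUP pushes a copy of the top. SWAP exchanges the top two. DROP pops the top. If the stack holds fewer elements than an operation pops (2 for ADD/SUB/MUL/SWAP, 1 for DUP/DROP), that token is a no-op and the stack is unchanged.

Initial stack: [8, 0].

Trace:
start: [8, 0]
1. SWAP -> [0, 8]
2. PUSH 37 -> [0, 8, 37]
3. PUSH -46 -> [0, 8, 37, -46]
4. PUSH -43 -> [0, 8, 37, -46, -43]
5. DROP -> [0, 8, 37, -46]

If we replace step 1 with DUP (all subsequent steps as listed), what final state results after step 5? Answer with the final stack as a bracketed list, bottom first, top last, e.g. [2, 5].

(re-executing from step 1 with the substitution; state before step 1: [8, 0])
1. DUP -> [8, 0, 0]
2. PUSH 37 -> [8, 0, 0, 37]
3. PUSH -46 -> [8, 0, 0, 37, -46]
4. PUSH -43 -> [8, 0, 0, 37, -46, -43]
5. DROP -> [8, 0, 0, 37, -46]

[8, 0, 0, 37, -46]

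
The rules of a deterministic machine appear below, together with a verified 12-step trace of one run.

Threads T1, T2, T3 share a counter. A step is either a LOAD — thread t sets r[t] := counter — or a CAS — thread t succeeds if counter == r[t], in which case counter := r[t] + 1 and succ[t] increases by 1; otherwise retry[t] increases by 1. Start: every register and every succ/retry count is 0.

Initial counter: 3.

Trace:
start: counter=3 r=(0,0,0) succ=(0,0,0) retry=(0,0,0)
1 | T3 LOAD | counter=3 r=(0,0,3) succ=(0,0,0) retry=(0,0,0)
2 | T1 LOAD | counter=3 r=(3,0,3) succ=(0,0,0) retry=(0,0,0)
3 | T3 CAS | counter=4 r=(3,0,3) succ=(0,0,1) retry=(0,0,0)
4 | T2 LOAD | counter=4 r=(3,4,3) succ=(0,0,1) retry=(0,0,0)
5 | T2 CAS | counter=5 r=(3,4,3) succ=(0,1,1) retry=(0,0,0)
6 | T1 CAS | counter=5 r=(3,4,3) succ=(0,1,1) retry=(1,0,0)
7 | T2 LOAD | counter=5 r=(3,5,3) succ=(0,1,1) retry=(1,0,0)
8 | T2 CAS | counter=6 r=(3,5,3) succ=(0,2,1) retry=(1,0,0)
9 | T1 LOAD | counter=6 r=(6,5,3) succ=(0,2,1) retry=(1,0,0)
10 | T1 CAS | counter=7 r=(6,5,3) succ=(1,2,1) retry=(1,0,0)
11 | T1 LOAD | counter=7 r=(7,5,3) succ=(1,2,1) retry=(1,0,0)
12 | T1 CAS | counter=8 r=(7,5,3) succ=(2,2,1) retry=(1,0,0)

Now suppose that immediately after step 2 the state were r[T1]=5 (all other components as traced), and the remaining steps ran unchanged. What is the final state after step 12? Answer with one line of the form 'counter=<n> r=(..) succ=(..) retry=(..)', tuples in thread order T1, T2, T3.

counter=9 r=(8,6,3) succ=(3,2,1) retry=(0,0,0)

state after step 2 := counter=3 r=(5,0,3) succ=(0,0,0) retry=(0,0,0)
3 | T3 CAS | counter=4 r=(5,0,3) succ=(0,0,1) retry=(0,0,0)
4 | T2 LOAD | counter=4 r=(5,4,3) succ=(0,0,1) retry=(0,0,0)
5 | T2 CAS | counter=5 r=(5,4,3) succ=(0,1,1) retry=(0,0,0)
6 | T1 CAS | counter=6 r=(5,4,3) succ=(1,1,1) retry=(0,0,0)
7 | T2 LOAD | counter=6 r=(5,6,3) succ=(1,1,1) retry=(0,0,0)
8 | T2 CAS | counter=7 r=(5,6,3) succ=(1,2,1) retry=(0,0,0)
9 | T1 LOAD | counter=7 r=(7,6,3) succ=(1,2,1) retry=(0,0,0)
10 | T1 CAS | counter=8 r=(7,6,3) succ=(2,2,1) retry=(0,0,0)
11 | T1 LOAD | counter=8 r=(8,6,3) succ=(2,2,1) retry=(0,0,0)
12 | T1 CAS | counter=9 r=(8,6,3) succ=(3,2,1) retry=(0,0,0)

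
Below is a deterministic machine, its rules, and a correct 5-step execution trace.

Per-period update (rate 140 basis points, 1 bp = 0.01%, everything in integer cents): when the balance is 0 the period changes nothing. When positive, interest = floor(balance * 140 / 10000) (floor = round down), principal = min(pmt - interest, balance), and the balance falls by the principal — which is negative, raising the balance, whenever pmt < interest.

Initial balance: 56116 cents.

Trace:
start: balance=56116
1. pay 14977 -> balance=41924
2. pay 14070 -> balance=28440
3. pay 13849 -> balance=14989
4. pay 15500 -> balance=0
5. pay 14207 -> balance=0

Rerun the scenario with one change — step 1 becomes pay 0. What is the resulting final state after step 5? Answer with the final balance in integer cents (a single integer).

(re-executing from step 1 with the substitution; state before step 1: balance=56116)
1. pay 0 -> balance=56901
2. pay 14070 -> balance=43627
3. pay 13849 -> balance=30388
4. pay 15500 -> balance=15313
5. pay 14207 -> balance=1320

1320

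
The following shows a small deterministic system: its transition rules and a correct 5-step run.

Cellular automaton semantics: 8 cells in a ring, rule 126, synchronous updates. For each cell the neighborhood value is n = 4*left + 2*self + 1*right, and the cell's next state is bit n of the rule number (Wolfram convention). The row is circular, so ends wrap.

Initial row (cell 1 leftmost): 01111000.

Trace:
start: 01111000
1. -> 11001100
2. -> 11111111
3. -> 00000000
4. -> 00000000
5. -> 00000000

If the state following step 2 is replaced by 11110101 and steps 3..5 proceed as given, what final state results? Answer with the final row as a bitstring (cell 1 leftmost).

state after step 2 := 11110101
3. -> 00011111
4. -> 10110001
5. -> 11111011

11111011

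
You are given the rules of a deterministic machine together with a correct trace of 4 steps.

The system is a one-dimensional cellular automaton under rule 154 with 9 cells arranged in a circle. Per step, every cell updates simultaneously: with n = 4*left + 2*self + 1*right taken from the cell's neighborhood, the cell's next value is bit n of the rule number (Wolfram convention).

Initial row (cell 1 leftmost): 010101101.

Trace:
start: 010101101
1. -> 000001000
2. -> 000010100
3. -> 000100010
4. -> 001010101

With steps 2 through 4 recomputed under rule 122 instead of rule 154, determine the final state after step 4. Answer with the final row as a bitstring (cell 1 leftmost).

001010101

(re-executing steps 2..4 under rule 122; state before step 2: 000001000)
2. -> 000010100
3. -> 000101010
4. -> 001010101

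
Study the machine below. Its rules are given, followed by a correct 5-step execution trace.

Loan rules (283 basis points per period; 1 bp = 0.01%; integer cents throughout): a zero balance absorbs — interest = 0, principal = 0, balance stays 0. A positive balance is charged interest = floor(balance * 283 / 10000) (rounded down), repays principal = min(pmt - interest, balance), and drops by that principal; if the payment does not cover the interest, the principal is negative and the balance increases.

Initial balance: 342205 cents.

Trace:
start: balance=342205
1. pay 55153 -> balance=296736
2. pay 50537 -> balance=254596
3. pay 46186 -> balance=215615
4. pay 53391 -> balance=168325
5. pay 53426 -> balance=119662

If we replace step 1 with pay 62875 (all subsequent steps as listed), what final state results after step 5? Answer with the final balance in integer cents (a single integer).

(re-executing from step 1 with the substitution; state before step 1: balance=342205)
1. pay 62875 -> balance=289014
2. pay 50537 -> balance=246656
3. pay 46186 -> balance=207450
4. pay 53391 -> balance=159929
5. pay 53426 -> balance=111028

111028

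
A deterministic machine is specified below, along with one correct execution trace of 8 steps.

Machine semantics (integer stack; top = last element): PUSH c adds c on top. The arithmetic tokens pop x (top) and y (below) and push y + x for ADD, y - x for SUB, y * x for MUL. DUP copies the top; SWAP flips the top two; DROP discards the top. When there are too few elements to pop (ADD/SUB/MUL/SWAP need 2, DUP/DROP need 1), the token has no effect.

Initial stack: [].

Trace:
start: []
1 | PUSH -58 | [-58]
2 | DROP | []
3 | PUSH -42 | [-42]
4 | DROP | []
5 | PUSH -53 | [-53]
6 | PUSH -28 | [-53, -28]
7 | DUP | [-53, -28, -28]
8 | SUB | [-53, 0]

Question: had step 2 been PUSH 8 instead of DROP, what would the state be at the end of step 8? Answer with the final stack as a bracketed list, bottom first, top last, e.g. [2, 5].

(re-executing from step 2 with the substitution; state before step 2: [-58])
2 | PUSH 8 | [-58, 8]
3 | PUSH -42 | [-58, 8, -42]
4 | DROP | [-58, 8]
5 | PUSH -53 | [-58, 8, -53]
6 | PUSH -28 | [-58, 8, -53, -28]
7 | DUP | [-58, 8, -53, -28, -28]
8 | SUB | [-58, 8, -53, 0]

[-58, 8, -53, 0]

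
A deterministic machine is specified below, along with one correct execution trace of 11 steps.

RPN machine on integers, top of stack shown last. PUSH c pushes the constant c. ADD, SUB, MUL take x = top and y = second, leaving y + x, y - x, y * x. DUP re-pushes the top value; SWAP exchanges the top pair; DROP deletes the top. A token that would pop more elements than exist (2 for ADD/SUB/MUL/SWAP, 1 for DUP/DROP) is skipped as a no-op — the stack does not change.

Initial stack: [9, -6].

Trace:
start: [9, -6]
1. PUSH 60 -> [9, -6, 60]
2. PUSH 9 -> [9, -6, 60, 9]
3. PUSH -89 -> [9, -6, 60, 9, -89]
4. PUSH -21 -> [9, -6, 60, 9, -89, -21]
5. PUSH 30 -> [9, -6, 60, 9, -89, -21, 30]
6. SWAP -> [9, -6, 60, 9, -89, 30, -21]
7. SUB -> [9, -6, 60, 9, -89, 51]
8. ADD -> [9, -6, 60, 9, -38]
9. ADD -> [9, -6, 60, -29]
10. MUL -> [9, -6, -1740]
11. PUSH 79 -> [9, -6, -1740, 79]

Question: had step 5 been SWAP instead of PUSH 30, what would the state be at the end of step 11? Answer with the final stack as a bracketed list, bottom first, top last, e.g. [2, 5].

(re-executing from step 5 with the substitution; state before step 5: [9, -6, 60, 9, -89, -21])
5. SWAP -> [9, -6, 60, 9, -21, -89]
6. SWAP -> [9, -6, 60, 9, -89, -21]
7. SUB -> [9, -6, 60, 9, -68]
8. ADD -> [9, -6, 60, -59]
9. ADD -> [9, -6, 1]
10. MUL -> [9, -6]
11. PUSH 79 -> [9, -6, 79]

[9, -6, 79]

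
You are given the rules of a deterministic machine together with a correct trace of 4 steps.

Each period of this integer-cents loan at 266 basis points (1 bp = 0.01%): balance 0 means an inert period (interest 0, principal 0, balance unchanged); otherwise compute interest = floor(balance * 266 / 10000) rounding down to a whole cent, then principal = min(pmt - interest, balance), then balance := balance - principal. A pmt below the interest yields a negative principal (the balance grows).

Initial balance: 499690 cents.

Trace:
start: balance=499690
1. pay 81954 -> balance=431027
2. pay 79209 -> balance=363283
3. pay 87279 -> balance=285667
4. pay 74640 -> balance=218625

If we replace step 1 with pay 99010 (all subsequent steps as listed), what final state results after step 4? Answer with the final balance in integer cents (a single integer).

200171

(re-executing from step 1 with the substitution; state before step 1: balance=499690)
1. pay 99010 -> balance=413971
2. pay 79209 -> balance=345773
3. pay 87279 -> balance=267691
4. pay 74640 -> balance=200171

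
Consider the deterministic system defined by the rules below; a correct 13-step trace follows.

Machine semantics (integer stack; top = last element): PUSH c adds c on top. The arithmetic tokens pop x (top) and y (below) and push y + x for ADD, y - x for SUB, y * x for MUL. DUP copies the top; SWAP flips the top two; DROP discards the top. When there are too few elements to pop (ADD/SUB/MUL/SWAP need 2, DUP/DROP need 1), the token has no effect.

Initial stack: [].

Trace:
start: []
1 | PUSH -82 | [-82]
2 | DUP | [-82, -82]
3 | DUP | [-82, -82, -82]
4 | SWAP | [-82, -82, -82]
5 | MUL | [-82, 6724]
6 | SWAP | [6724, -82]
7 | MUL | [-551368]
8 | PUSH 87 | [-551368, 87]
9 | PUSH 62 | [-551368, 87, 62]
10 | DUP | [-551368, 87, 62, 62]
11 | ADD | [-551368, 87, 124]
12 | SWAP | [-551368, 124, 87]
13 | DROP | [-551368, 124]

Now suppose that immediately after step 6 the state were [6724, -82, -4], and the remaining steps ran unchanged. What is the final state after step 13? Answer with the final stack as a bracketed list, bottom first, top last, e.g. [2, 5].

[6724, 328, 124]

state after step 6 := [6724, -82, -4]
7 | MUL | [6724, 328]
8 | PUSH 87 | [6724, 328, 87]
9 | PUSH 62 | [6724, 328, 87, 62]
10 | DUP | [6724, 328, 87, 62, 62]
11 | ADD | [6724, 328, 87, 124]
12 | SWAP | [6724, 328, 124, 87]
13 | DROP | [6724, 328, 124]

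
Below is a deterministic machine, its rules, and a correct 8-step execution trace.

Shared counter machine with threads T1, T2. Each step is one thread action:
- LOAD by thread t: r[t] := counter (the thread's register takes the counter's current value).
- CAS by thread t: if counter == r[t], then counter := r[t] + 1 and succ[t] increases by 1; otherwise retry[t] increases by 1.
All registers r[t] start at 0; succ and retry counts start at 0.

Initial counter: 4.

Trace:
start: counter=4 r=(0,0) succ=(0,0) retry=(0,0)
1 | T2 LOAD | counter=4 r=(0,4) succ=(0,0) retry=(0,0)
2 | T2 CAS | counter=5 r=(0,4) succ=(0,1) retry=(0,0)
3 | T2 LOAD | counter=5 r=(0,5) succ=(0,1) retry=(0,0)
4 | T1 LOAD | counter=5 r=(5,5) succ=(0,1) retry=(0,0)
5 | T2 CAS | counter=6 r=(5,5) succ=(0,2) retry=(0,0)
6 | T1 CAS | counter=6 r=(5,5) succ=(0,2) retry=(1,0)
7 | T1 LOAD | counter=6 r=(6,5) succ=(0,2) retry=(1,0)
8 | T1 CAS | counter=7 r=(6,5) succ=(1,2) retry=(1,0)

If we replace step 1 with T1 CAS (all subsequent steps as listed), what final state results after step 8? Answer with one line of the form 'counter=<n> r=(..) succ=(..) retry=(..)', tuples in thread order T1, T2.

(re-executing from step 1 with the substitution; state before step 1: counter=4 r=(0,0) succ=(0,0) retry=(0,0))
1 | T1 CAS | counter=4 r=(0,0) succ=(0,0) retry=(1,0)
2 | T2 CAS | counter=4 r=(0,0) succ=(0,0) retry=(1,1)
3 | T2 LOAD | counter=4 r=(0,4) succ=(0,0) retry=(1,1)
4 | T1 LOAD | counter=4 r=(4,4) succ=(0,0) retry=(1,1)
5 | T2 CAS | counter=5 r=(4,4) succ=(0,1) retry=(1,1)
6 | T1 CAS | counter=5 r=(4,4) succ=(0,1) retry=(2,1)
7 | T1 LOAD | counter=5 r=(5,4) succ=(0,1) retry=(2,1)
8 | T1 CAS | counter=6 r=(5,4) succ=(1,1) retry=(2,1)

counter=6 r=(5,4) succ=(1,1) retry=(2,1)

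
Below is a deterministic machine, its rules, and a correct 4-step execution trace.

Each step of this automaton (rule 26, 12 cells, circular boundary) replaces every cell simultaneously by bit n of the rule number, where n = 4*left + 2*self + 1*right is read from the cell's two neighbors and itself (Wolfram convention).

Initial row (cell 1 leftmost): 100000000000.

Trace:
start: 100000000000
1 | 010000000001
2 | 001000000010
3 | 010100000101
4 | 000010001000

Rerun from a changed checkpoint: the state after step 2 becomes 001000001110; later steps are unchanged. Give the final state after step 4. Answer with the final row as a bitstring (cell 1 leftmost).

state after step 2 := 001000001110
3 | 010100011001
4 | 000010110110

000010110110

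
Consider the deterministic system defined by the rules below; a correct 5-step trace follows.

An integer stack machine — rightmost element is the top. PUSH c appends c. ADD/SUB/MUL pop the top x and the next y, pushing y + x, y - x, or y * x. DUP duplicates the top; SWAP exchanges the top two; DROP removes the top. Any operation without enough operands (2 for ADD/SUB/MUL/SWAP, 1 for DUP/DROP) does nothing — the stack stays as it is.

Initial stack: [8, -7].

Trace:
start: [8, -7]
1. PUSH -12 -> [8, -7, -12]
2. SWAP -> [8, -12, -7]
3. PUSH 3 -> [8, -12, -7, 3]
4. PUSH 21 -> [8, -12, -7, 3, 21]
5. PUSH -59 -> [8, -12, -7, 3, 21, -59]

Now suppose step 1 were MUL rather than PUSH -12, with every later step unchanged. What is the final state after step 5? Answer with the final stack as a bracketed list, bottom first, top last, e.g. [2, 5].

(re-executing from step 1 with the substitution; state before step 1: [8, -7])
1. MUL -> [-56]
2. SWAP -> [-56]
3. PUSH 3 -> [-56, 3]
4. PUSH 21 -> [-56, 3, 21]
5. PUSH -59 -> [-56, 3, 21, -59]

[-56, 3, 21, -59]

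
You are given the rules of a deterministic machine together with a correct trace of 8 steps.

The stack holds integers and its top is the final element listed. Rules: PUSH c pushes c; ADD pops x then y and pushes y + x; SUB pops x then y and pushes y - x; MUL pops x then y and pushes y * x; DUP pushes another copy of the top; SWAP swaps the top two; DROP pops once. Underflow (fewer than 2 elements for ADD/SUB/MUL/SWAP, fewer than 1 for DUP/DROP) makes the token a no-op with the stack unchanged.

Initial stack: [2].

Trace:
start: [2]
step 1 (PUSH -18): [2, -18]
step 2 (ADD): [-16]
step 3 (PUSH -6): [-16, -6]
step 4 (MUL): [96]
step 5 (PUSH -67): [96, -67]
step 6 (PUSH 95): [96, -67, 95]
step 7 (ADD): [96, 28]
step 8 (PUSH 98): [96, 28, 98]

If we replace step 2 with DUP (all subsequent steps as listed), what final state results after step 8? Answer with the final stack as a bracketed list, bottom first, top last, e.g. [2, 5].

[2, -18, 108, 28, 98]

(re-executing from step 2 with the substitution; state before step 2: [2, -18])
step 2 (DUP): [2, -18, -18]
step 3 (PUSH -6): [2, -18, -18, -6]
step 4 (MUL): [2, -18, 108]
step 5 (PUSH -67): [2, -18, 108, -67]
step 6 (PUSH 95): [2, -18, 108, -67, 95]
step 7 (ADD): [2, -18, 108, 28]
step 8 (PUSH 98): [2, -18, 108, 28, 98]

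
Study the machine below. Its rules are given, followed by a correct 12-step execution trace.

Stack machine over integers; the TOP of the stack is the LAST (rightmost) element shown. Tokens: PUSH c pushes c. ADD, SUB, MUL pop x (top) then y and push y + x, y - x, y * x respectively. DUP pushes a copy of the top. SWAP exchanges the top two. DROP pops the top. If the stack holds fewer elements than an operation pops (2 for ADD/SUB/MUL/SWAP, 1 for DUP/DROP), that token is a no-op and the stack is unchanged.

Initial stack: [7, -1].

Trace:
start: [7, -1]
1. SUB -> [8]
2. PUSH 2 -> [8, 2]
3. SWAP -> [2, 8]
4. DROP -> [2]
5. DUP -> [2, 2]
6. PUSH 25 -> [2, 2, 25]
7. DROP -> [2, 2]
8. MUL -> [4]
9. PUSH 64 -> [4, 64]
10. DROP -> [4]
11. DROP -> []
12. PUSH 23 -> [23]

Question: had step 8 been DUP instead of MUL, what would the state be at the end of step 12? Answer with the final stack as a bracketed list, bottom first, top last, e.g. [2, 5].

[2, 2, 23]

(re-executing from step 8 with the substitution; state before step 8: [2, 2])
8. DUP -> [2, 2, 2]
9. PUSH 64 -> [2, 2, 2, 64]
10. DROP -> [2, 2, 2]
11. DROP -> [2, 2]
12. PUSH 23 -> [2, 2, 23]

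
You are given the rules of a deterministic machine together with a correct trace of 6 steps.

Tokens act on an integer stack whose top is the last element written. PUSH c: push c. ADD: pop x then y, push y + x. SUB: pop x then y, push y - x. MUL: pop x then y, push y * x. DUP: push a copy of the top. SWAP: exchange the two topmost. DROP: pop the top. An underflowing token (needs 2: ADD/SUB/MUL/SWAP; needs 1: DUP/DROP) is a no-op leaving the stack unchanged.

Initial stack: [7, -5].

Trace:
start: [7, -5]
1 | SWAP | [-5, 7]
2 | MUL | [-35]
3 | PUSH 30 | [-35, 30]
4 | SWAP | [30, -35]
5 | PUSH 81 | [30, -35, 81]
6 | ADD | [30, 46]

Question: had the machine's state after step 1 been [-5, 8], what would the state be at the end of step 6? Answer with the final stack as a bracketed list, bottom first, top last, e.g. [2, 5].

[30, 41]

state after step 1 := [-5, 8]
2 | MUL | [-40]
3 | PUSH 30 | [-40, 30]
4 | SWAP | [30, -40]
5 | PUSH 81 | [30, -40, 81]
6 | ADD | [30, 41]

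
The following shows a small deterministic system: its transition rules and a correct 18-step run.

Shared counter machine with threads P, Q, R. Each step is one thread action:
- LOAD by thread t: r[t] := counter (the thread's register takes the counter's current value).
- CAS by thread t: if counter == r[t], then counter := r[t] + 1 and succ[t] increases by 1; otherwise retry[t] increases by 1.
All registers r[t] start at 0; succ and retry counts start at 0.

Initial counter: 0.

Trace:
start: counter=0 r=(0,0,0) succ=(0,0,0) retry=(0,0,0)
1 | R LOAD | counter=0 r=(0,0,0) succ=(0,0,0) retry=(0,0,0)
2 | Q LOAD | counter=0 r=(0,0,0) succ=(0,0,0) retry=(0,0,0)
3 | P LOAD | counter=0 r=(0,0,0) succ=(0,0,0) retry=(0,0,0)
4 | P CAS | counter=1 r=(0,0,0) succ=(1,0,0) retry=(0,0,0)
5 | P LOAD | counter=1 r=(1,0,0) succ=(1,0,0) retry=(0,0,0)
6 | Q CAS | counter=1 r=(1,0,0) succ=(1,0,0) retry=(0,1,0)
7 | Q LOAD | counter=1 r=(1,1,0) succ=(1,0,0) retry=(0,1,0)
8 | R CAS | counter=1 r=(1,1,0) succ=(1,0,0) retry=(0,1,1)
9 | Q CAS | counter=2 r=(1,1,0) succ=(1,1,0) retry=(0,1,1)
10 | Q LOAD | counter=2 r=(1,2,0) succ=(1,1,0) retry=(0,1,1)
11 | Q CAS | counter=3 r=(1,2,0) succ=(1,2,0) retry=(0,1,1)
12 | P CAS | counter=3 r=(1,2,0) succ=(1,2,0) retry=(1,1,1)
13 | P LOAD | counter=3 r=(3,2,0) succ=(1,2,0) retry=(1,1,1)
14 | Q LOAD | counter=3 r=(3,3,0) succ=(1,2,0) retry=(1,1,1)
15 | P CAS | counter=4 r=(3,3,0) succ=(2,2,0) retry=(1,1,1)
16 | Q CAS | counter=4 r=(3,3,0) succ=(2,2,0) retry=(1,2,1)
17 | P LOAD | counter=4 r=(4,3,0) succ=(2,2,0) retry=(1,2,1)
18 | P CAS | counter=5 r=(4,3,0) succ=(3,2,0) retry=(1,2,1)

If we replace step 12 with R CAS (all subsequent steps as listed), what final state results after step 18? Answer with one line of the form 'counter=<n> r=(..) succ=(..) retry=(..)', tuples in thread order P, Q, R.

(re-executing from step 12 with the substitution; state before step 12: counter=3 r=(1,2,0) succ=(1,2,0) retry=(0,1,1))
12 | R CAS | counter=3 r=(1,2,0) succ=(1,2,0) retry=(0,1,2)
13 | P LOAD | counter=3 r=(3,2,0) succ=(1,2,0) retry=(0,1,2)
14 | Q LOAD | counter=3 r=(3,3,0) succ=(1,2,0) retry=(0,1,2)
15 | P CAS | counter=4 r=(3,3,0) succ=(2,2,0) retry=(0,1,2)
16 | Q CAS | counter=4 r=(3,3,0) succ=(2,2,0) retry=(0,2,2)
17 | P LOAD | counter=4 r=(4,3,0) succ=(2,2,0) retry=(0,2,2)
18 | P CAS | counter=5 r=(4,3,0) succ=(3,2,0) retry=(0,2,2)

counter=5 r=(4,3,0) succ=(3,2,0) retry=(0,2,2)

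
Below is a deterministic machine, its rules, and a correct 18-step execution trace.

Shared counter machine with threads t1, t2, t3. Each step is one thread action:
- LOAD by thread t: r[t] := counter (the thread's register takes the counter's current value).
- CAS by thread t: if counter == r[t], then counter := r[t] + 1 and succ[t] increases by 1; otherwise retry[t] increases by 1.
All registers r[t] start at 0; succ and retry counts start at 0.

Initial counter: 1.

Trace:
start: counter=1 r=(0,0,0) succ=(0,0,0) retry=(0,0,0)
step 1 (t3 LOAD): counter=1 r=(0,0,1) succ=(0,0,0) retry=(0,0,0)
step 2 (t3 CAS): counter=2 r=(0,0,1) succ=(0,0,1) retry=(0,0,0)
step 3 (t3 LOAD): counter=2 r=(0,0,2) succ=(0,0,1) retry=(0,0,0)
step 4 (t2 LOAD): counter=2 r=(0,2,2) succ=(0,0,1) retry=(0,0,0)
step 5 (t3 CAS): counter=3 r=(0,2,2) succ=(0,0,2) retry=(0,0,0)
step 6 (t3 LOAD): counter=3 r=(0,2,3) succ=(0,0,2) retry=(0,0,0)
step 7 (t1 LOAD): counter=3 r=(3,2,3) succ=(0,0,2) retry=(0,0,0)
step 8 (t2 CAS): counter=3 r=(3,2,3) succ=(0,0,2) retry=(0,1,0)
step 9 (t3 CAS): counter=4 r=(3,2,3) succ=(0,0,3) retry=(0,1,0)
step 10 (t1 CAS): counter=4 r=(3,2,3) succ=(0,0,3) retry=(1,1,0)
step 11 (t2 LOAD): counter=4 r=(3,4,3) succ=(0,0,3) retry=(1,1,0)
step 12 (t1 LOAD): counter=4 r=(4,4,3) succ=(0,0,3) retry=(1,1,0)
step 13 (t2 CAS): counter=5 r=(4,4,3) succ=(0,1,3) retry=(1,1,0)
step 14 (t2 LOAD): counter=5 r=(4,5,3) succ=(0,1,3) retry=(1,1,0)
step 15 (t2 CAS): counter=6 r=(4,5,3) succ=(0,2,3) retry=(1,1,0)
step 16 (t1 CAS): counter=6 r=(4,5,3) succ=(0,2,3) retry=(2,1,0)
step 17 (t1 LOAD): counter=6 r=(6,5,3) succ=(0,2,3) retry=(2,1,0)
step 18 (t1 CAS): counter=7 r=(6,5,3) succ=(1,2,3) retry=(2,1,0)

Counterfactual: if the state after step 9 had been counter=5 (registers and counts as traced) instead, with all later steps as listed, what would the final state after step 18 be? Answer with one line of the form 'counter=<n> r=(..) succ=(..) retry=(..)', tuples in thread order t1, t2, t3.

counter=8 r=(7,6,3) succ=(1,2,3) retry=(2,1,0)

state after step 9 := counter=5 r=(3,2,3) succ=(0,0,3) retry=(0,1,0)
step 10 (t1 CAS): counter=5 r=(3,2,3) succ=(0,0,3) retry=(1,1,0)
step 11 (t2 LOAD): counter=5 r=(3,5,3) succ=(0,0,3) retry=(1,1,0)
step 12 (t1 LOAD): counter=5 r=(5,5,3) succ=(0,0,3) retry=(1,1,0)
step 13 (t2 CAS): counter=6 r=(5,5,3) succ=(0,1,3) retry=(1,1,0)
step 14 (t2 LOAD): counter=6 r=(5,6,3) succ=(0,1,3) retry=(1,1,0)
step 15 (t2 CAS): counter=7 r=(5,6,3) succ=(0,2,3) retry=(1,1,0)
step 16 (t1 CAS): counter=7 r=(5,6,3) succ=(0,2,3) retry=(2,1,0)
step 17 (t1 LOAD): counter=7 r=(7,6,3) succ=(0,2,3) retry=(2,1,0)
step 18 (t1 CAS): counter=8 r=(7,6,3) succ=(1,2,3) retry=(2,1,0)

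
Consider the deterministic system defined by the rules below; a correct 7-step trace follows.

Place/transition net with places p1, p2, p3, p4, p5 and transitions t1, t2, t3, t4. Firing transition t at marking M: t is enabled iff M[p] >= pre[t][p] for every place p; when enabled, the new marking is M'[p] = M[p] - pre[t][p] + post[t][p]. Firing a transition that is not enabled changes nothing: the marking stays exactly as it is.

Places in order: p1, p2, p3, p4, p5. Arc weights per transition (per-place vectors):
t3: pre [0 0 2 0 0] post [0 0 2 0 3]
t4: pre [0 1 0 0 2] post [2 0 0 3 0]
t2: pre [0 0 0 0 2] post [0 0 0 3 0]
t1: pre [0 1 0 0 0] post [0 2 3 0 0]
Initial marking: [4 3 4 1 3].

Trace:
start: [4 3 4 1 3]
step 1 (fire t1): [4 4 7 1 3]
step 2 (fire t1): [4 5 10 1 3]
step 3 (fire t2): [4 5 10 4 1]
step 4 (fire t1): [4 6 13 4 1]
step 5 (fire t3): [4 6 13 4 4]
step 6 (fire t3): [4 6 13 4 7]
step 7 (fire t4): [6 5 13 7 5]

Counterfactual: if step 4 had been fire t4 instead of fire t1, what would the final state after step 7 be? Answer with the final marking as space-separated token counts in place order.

(re-executing from step 4 with the substitution; state before step 4: [4 5 10 4 1])
step 4 (fire t4): [4 5 10 4 1]
step 5 (fire t3): [4 5 10 4 4]
step 6 (fire t3): [4 5 10 4 7]
step 7 (fire t4): [6 4 10 7 5]

6 4 10 7 5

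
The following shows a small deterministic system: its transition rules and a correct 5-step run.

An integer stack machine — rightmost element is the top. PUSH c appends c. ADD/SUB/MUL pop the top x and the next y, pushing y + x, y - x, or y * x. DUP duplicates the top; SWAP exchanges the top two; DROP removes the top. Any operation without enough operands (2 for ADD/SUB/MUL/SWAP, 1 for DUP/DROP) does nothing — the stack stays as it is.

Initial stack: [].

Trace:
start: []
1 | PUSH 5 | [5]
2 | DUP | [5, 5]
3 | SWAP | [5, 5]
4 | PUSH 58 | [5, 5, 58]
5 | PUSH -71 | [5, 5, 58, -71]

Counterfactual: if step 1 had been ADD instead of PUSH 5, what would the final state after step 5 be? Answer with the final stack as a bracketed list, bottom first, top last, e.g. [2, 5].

[58, -71]

(re-executing from step 1 with the substitution; state before step 1: [])
1 | ADD | []
2 | DUP | []
3 | SWAP | []
4 | PUSH 58 | [58]
5 | PUSH -71 | [58, -71]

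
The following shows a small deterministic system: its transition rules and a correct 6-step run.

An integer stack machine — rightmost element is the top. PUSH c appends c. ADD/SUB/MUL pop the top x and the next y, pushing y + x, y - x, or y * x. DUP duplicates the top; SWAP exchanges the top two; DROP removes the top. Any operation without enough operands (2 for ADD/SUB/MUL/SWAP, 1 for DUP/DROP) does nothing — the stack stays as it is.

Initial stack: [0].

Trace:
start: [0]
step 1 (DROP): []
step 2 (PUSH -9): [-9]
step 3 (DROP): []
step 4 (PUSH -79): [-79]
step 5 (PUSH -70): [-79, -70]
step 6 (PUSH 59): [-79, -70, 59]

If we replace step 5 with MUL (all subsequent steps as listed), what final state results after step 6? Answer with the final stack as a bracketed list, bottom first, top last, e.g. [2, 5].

[-79, 59]

(re-executing from step 5 with the substitution; state before step 5: [-79])
step 5 (MUL): [-79]
step 6 (PUSH 59): [-79, 59]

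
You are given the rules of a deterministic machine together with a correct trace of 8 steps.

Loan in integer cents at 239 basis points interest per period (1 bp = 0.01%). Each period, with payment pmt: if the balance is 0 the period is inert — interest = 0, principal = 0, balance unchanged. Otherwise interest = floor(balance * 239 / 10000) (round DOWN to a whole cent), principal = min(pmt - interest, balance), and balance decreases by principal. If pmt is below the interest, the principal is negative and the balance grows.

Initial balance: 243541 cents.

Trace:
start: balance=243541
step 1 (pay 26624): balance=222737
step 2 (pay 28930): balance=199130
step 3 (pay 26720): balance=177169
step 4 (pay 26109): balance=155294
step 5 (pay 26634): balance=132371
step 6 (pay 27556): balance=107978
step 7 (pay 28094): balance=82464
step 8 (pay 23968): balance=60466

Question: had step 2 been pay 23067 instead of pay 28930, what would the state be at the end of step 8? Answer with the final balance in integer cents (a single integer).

67222

(re-executing from step 2 with the substitution; state before step 2: balance=222737)
step 2 (pay 23067): balance=204993
step 3 (pay 26720): balance=183172
step 4 (pay 26109): balance=161440
step 5 (pay 26634): balance=138664
step 6 (pay 27556): balance=114422
step 7 (pay 28094): balance=89062
step 8 (pay 23968): balance=67222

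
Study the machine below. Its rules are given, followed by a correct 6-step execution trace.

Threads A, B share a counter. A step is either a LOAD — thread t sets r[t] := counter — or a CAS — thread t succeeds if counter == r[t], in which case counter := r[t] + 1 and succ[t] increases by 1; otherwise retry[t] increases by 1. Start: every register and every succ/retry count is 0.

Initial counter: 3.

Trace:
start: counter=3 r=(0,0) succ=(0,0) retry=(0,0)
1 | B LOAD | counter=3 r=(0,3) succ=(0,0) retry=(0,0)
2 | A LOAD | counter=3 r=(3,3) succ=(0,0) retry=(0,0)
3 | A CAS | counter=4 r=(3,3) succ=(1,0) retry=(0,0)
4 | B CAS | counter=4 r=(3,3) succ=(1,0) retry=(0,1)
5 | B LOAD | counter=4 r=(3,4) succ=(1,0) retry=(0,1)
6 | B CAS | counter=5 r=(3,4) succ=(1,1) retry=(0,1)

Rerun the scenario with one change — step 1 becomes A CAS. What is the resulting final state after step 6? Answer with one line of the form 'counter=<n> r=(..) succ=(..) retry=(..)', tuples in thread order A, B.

counter=5 r=(3,4) succ=(1,1) retry=(1,1)

(re-executing from step 1 with the substitution; state before step 1: counter=3 r=(0,0) succ=(0,0) retry=(0,0))
1 | A CAS | counter=3 r=(0,0) succ=(0,0) retry=(1,0)
2 | A LOAD | counter=3 r=(3,0) succ=(0,0) retry=(1,0)
3 | A CAS | counter=4 r=(3,0) succ=(1,0) retry=(1,0)
4 | B CAS | counter=4 r=(3,0) succ=(1,0) retry=(1,1)
5 | B LOAD | counter=4 r=(3,4) succ=(1,0) retry=(1,1)
6 | B CAS | counter=5 r=(3,4) succ=(1,1) retry=(1,1)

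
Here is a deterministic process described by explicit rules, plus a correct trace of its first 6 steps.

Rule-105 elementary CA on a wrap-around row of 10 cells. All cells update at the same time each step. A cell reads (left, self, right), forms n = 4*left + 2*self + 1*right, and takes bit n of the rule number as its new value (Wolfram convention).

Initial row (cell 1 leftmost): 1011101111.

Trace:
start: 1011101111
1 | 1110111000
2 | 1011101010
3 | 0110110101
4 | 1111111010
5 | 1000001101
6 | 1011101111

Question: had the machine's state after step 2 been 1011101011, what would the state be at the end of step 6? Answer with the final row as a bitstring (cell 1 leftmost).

1010111110

state after step 2 := 1011101011
3 | 1110110110
4 | 1011111111
5 | 1110000000
6 | 1010111110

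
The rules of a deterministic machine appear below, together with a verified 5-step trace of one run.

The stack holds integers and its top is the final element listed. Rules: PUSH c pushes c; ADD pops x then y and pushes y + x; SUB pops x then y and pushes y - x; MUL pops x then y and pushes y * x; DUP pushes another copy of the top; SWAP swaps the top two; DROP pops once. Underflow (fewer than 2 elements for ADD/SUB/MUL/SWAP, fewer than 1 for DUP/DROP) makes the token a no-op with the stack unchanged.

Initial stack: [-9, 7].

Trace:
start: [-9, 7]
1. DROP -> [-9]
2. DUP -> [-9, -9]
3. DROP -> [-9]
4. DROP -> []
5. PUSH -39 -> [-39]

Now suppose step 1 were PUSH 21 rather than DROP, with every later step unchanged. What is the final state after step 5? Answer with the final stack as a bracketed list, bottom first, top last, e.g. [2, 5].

(re-executing from step 1 with the substitution; state before step 1: [-9, 7])
1. PUSH 21 -> [-9, 7, 21]
2. DUP -> [-9, 7, 21, 21]
3. DROP -> [-9, 7, 21]
4. DROP -> [-9, 7]
5. PUSH -39 -> [-9, 7, -39]

[-9, 7, -39]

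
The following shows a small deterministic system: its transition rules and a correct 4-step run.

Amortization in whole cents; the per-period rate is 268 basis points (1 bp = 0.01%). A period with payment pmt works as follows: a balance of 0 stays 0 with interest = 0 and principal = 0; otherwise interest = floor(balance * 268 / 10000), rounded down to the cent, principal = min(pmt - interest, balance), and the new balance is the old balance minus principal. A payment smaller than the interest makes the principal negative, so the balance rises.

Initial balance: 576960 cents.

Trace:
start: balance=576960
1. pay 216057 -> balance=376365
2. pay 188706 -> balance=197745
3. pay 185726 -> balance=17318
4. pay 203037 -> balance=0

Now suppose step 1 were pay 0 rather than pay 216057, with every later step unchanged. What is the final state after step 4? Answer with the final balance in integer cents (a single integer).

48642

(re-executing from step 1 with the substitution; state before step 1: balance=576960)
1. pay 0 -> balance=592422
2. pay 188706 -> balance=419592
3. pay 185726 -> balance=245111
4. pay 203037 -> balance=48642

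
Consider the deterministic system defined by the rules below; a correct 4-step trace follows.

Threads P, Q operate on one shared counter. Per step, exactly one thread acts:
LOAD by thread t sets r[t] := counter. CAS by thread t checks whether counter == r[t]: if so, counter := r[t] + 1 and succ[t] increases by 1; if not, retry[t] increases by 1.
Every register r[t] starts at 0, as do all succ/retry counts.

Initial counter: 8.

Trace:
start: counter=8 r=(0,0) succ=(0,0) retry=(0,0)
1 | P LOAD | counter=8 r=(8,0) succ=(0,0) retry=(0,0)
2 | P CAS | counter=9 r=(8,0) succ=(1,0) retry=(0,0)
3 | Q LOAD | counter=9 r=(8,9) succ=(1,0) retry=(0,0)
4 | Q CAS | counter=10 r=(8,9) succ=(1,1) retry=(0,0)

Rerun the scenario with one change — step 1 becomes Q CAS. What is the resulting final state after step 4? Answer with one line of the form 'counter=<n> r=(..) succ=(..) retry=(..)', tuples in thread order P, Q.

(re-executing from step 1 with the substitution; state before step 1: counter=8 r=(0,0) succ=(0,0) retry=(0,0))
1 | Q CAS | counter=8 r=(0,0) succ=(0,0) retry=(0,1)
2 | P CAS | counter=8 r=(0,0) succ=(0,0) retry=(1,1)
3 | Q LOAD | counter=8 r=(0,8) succ=(0,0) retry=(1,1)
4 | Q CAS | counter=9 r=(0,8) succ=(0,1) retry=(1,1)

counter=9 r=(0,8) succ=(0,1) retry=(1,1)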